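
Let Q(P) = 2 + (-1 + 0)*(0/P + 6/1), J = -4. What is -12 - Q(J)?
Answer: -8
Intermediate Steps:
Q(P) = -4 (Q(P) = 2 - (0 + 6*1) = 2 - (0 + 6) = 2 - 1*6 = 2 - 6 = -4)
-12 - Q(J) = -12 - 1*(-4) = -12 + 4 = -8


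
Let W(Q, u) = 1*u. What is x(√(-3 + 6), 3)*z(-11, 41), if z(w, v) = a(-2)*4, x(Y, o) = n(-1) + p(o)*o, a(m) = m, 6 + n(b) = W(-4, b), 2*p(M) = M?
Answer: 20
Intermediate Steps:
p(M) = M/2
W(Q, u) = u
n(b) = -6 + b
x(Y, o) = -7 + o²/2 (x(Y, o) = (-6 - 1) + (o/2)*o = -7 + o²/2)
z(w, v) = -8 (z(w, v) = -2*4 = -8)
x(√(-3 + 6), 3)*z(-11, 41) = (-7 + (½)*3²)*(-8) = (-7 + (½)*9)*(-8) = (-7 + 9/2)*(-8) = -5/2*(-8) = 20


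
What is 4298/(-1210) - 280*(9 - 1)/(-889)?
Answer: -79323/76835 ≈ -1.0324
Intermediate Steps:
4298/(-1210) - 280*(9 - 1)/(-889) = 4298*(-1/1210) - 280*8*(-1/889) = -2149/605 - 2240*(-1/889) = -2149/605 + 320/127 = -79323/76835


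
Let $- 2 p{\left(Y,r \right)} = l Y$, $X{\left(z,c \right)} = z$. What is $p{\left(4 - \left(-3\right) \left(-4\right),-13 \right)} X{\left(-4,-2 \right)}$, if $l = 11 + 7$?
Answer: $-288$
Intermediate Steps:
$l = 18$
$p{\left(Y,r \right)} = - 9 Y$ ($p{\left(Y,r \right)} = - \frac{18 Y}{2} = - 9 Y$)
$p{\left(4 - \left(-3\right) \left(-4\right),-13 \right)} X{\left(-4,-2 \right)} = - 9 \left(4 - \left(-3\right) \left(-4\right)\right) \left(-4\right) = - 9 \left(4 - 12\right) \left(-4\right) = \left(-9\right) \left(-8\right) \left(-4\right) = 72 \left(-4\right) = -288$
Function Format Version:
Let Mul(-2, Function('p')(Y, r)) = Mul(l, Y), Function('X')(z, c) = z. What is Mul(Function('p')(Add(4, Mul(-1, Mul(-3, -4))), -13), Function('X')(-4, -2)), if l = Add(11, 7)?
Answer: -288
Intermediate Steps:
l = 18
Function('p')(Y, r) = Mul(-9, Y) (Function('p')(Y, r) = Mul(Rational(-1, 2), Mul(18, Y)) = Mul(-9, Y))
Mul(Function('p')(Add(4, Mul(-1, Mul(-3, -4))), -13), Function('X')(-4, -2)) = Mul(Mul(-9, Add(4, Mul(-1, Mul(-3, -4)))), -4) = Mul(Mul(-9, Add(4, Mul(-1, 12))), -4) = Mul(Mul(-9, Add(4, -12)), -4) = Mul(Mul(-9, -8), -4) = Mul(72, -4) = -288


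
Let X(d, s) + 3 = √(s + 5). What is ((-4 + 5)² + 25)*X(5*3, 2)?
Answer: -78 + 26*√7 ≈ -9.2105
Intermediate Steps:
X(d, s) = -3 + √(5 + s) (X(d, s) = -3 + √(s + 5) = -3 + √(5 + s))
((-4 + 5)² + 25)*X(5*3, 2) = ((-4 + 5)² + 25)*(-3 + √(5 + 2)) = (1² + 25)*(-3 + √7) = (1 + 25)*(-3 + √7) = 26*(-3 + √7) = -78 + 26*√7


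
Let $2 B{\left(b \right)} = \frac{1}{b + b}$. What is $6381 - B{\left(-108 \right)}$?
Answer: $\frac{2756593}{432} \approx 6381.0$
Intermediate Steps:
$B{\left(b \right)} = \frac{1}{4 b}$ ($B{\left(b \right)} = \frac{1}{2 \left(b + b\right)} = \frac{1}{2 \cdot 2 b} = \frac{\frac{1}{2} \frac{1}{b}}{2} = \frac{1}{4 b}$)
$6381 - B{\left(-108 \right)} = 6381 - \frac{1}{4 \left(-108\right)} = 6381 - \frac{1}{4} \left(- \frac{1}{108}\right) = 6381 - - \frac{1}{432} = 6381 + \frac{1}{432} = \frac{2756593}{432}$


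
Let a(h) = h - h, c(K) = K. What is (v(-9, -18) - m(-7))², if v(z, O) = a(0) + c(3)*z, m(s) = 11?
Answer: 1444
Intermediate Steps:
a(h) = 0
v(z, O) = 3*z (v(z, O) = 0 + 3*z = 3*z)
(v(-9, -18) - m(-7))² = (3*(-9) - 1*11)² = (-27 - 11)² = (-38)² = 1444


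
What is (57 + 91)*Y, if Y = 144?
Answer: 21312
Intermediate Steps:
(57 + 91)*Y = (57 + 91)*144 = 148*144 = 21312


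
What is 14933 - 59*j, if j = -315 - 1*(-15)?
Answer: 32633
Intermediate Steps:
j = -300 (j = -315 + 15 = -300)
14933 - 59*j = 14933 - 59*(-300) = 14933 - 1*(-17700) = 14933 + 17700 = 32633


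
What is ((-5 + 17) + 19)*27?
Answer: 837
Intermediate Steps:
((-5 + 17) + 19)*27 = (12 + 19)*27 = 31*27 = 837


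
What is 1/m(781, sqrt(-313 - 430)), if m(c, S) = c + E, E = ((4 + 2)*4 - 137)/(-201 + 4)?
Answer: 197/153970 ≈ 0.0012795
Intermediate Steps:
E = 113/197 (E = (6*4 - 137)/(-197) = (24 - 137)*(-1/197) = -113*(-1/197) = 113/197 ≈ 0.57360)
m(c, S) = 113/197 + c (m(c, S) = c + 113/197 = 113/197 + c)
1/m(781, sqrt(-313 - 430)) = 1/(113/197 + 781) = 1/(153970/197) = 197/153970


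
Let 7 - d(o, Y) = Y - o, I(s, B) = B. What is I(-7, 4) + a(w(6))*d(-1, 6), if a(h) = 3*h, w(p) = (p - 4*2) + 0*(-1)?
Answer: 4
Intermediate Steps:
d(o, Y) = 7 + o - Y (d(o, Y) = 7 - (Y - o) = 7 + (o - Y) = 7 + o - Y)
w(p) = -8 + p (w(p) = (p - 8) + 0 = (-8 + p) + 0 = -8 + p)
I(-7, 4) + a(w(6))*d(-1, 6) = 4 + (3*(-8 + 6))*(7 - 1 - 1*6) = 4 + (3*(-2))*(7 - 1 - 6) = 4 - 6*0 = 4 + 0 = 4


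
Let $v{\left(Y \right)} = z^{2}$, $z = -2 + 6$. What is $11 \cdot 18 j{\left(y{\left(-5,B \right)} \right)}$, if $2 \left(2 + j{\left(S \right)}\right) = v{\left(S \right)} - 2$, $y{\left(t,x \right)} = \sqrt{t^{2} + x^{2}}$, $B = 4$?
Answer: $990$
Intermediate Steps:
$z = 4$
$v{\left(Y \right)} = 16$ ($v{\left(Y \right)} = 4^{2} = 16$)
$j{\left(S \right)} = 5$ ($j{\left(S \right)} = -2 + \frac{16 - 2}{2} = -2 + \frac{1}{2} \cdot 14 = -2 + 7 = 5$)
$11 \cdot 18 j{\left(y{\left(-5,B \right)} \right)} = 11 \cdot 18 \cdot 5 = 198 \cdot 5 = 990$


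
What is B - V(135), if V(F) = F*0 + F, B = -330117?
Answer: -330252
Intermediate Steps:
V(F) = F (V(F) = 0 + F = F)
B - V(135) = -330117 - 1*135 = -330117 - 135 = -330252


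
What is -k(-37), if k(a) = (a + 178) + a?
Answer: -104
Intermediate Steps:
k(a) = 178 + 2*a (k(a) = (178 + a) + a = 178 + 2*a)
-k(-37) = -(178 + 2*(-37)) = -(178 - 74) = -1*104 = -104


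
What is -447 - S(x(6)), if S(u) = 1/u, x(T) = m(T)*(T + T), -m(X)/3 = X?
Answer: -96551/216 ≈ -447.00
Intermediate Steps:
m(X) = -3*X
x(T) = -6*T² (x(T) = (-3*T)*(T + T) = (-3*T)*(2*T) = -6*T²)
-447 - S(x(6)) = -447 - 1/((-6*6²)) = -447 - 1/((-6*36)) = -447 - 1/(-216) = -447 - 1*(-1/216) = -447 + 1/216 = -96551/216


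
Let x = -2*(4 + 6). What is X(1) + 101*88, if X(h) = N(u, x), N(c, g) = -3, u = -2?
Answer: 8885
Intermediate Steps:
x = -20 (x = -2*10 = -20)
X(h) = -3
X(1) + 101*88 = -3 + 101*88 = -3 + 8888 = 8885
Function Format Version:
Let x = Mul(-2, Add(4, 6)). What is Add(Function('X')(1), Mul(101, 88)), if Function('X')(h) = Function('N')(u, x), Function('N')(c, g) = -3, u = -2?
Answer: 8885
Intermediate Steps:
x = -20 (x = Mul(-2, 10) = -20)
Function('X')(h) = -3
Add(Function('X')(1), Mul(101, 88)) = Add(-3, Mul(101, 88)) = Add(-3, 8888) = 8885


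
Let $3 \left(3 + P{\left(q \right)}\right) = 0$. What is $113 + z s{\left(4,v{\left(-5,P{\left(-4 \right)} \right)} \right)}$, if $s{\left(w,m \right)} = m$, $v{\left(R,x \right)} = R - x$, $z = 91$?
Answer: $-69$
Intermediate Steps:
$P{\left(q \right)} = -3$ ($P{\left(q \right)} = -3 + \frac{1}{3} \cdot 0 = -3 + 0 = -3$)
$113 + z s{\left(4,v{\left(-5,P{\left(-4 \right)} \right)} \right)} = 113 + 91 \left(-5 - -3\right) = 113 + 91 \left(-5 + 3\right) = 113 + 91 \left(-2\right) = 113 - 182 = -69$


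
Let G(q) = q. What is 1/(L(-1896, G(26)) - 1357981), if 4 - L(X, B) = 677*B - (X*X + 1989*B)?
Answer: 1/2270951 ≈ 4.4034e-7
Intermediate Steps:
L(X, B) = 4 + X**2 + 1312*B (L(X, B) = 4 - (677*B - (X*X + 1989*B)) = 4 - (677*B - (X**2 + 1989*B)) = 4 - (677*B + (-X**2 - 1989*B)) = 4 - (-X**2 - 1312*B) = 4 + (X**2 + 1312*B) = 4 + X**2 + 1312*B)
1/(L(-1896, G(26)) - 1357981) = 1/((4 + (-1896)**2 + 1312*26) - 1357981) = 1/((4 + 3594816 + 34112) - 1357981) = 1/(3628932 - 1357981) = 1/2270951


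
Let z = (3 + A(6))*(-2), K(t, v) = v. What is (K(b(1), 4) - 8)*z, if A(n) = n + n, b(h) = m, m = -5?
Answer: 120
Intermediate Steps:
b(h) = -5
A(n) = 2*n
z = -30 (z = (3 + 2*6)*(-2) = (3 + 12)*(-2) = 15*(-2) = -30)
(K(b(1), 4) - 8)*z = (4 - 8)*(-30) = -4*(-30) = 120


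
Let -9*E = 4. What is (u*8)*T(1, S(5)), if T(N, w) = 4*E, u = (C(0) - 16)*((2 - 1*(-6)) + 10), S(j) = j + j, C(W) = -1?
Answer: 4352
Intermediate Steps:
E = -4/9 (E = -⅑*4 = -4/9 ≈ -0.44444)
S(j) = 2*j
u = -306 (u = (-1 - 16)*((2 - 1*(-6)) + 10) = -17*((2 + 6) + 10) = -17*(8 + 10) = -17*18 = -306)
T(N, w) = -16/9 (T(N, w) = 4*(-4/9) = -16/9)
(u*8)*T(1, S(5)) = -306*8*(-16/9) = -2448*(-16/9) = 4352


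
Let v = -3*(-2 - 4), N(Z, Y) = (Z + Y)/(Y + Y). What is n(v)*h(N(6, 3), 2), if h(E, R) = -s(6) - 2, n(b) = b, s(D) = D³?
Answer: -3924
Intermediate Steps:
N(Z, Y) = (Y + Z)/(2*Y) (N(Z, Y) = (Y + Z)/((2*Y)) = (Y + Z)*(1/(2*Y)) = (Y + Z)/(2*Y))
v = 18 (v = -3*(-6) = 18)
h(E, R) = -218 (h(E, R) = -1*6³ - 2 = -1*216 - 2 = -216 - 2 = -218)
n(v)*h(N(6, 3), 2) = 18*(-218) = -3924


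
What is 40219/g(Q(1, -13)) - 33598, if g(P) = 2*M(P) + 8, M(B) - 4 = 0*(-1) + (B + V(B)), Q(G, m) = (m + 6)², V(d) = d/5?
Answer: -22242369/668 ≈ -33297.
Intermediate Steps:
V(d) = d/5 (V(d) = d*(⅕) = d/5)
Q(G, m) = (6 + m)²
M(B) = 4 + 6*B/5 (M(B) = 4 + (0*(-1) + (B + B/5)) = 4 + (0 + 6*B/5) = 4 + 6*B/5)
g(P) = 16 + 12*P/5 (g(P) = 2*(4 + 6*P/5) + 8 = (8 + 12*P/5) + 8 = 16 + 12*P/5)
40219/g(Q(1, -13)) - 33598 = 40219/(16 + 12*(6 - 13)²/5) - 33598 = 40219/(16 + (12/5)*(-7)²) - 33598 = 40219/(16 + (12/5)*49) - 33598 = 40219/(16 + 588/5) - 33598 = 40219/(668/5) - 33598 = 40219*(5/668) - 33598 = 201095/668 - 33598 = -22242369/668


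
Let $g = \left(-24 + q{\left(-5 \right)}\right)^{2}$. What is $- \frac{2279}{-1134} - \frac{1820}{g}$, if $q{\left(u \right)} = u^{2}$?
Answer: $- \frac{2061601}{1134} \approx -1818.0$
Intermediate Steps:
$g = 1$ ($g = \left(-24 + \left(-5\right)^{2}\right)^{2} = \left(-24 + 25\right)^{2} = 1^{2} = 1$)
$- \frac{2279}{-1134} - \frac{1820}{g} = - \frac{2279}{-1134} - \frac{1820}{1} = \left(-2279\right) \left(- \frac{1}{1134}\right) - 1820 = \frac{2279}{1134} - 1820 = - \frac{2061601}{1134}$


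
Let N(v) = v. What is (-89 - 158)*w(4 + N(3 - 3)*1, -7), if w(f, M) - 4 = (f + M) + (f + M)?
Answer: 494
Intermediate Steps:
w(f, M) = 4 + 2*M + 2*f (w(f, M) = 4 + ((f + M) + (f + M)) = 4 + ((M + f) + (M + f)) = 4 + (2*M + 2*f) = 4 + 2*M + 2*f)
(-89 - 158)*w(4 + N(3 - 3)*1, -7) = (-89 - 158)*(4 + 2*(-7) + 2*(4 + (3 - 3)*1)) = -247*(4 - 14 + 2*(4 + 0*1)) = -247*(4 - 14 + 2*(4 + 0)) = -247*(4 - 14 + 2*4) = -247*(4 - 14 + 8) = -247*(-2) = 494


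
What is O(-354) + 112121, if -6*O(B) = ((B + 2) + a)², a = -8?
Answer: 90521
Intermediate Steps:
O(B) = -(-6 + B)²/6 (O(B) = -((B + 2) - 8)²/6 = -((2 + B) - 8)²/6 = -(-6 + B)²/6)
O(-354) + 112121 = -(-6 - 354)²/6 + 112121 = -⅙*(-360)² + 112121 = -⅙*129600 + 112121 = -21600 + 112121 = 90521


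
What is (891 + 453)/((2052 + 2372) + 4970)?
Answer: 96/671 ≈ 0.14307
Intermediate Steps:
(891 + 453)/((2052 + 2372) + 4970) = 1344/(4424 + 4970) = 1344/9394 = 1344*(1/9394) = 96/671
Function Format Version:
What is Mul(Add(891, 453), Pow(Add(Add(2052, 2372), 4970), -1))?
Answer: Rational(96, 671) ≈ 0.14307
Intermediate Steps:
Mul(Add(891, 453), Pow(Add(Add(2052, 2372), 4970), -1)) = Mul(1344, Pow(Add(4424, 4970), -1)) = Mul(1344, Pow(9394, -1)) = Mul(1344, Rational(1, 9394)) = Rational(96, 671)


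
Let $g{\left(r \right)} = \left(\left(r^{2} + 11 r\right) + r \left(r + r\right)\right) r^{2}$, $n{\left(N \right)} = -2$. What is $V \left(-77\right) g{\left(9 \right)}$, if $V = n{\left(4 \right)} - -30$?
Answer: $-59725512$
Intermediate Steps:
$g{\left(r \right)} = r^{2} \left(3 r^{2} + 11 r\right)$ ($g{\left(r \right)} = \left(\left(r^{2} + 11 r\right) + r 2 r\right) r^{2} = \left(\left(r^{2} + 11 r\right) + 2 r^{2}\right) r^{2} = \left(3 r^{2} + 11 r\right) r^{2} = r^{2} \left(3 r^{2} + 11 r\right)$)
$V = 28$ ($V = -2 - -30 = -2 + 30 = 28$)
$V \left(-77\right) g{\left(9 \right)} = 28 \left(-77\right) 9^{3} \left(11 + 3 \cdot 9\right) = - 2156 \cdot 729 \left(11 + 27\right) = - 2156 \cdot 729 \cdot 38 = \left(-2156\right) 27702 = -59725512$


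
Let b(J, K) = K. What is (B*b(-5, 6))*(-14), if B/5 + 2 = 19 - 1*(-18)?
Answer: -14700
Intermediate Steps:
B = 175 (B = -10 + 5*(19 - 1*(-18)) = -10 + 5*(19 + 18) = -10 + 5*37 = -10 + 185 = 175)
(B*b(-5, 6))*(-14) = (175*6)*(-14) = 1050*(-14) = -14700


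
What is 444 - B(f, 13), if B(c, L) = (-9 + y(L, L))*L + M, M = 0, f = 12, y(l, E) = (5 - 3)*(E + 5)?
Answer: 93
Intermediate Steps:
y(l, E) = 10 + 2*E (y(l, E) = 2*(5 + E) = 10 + 2*E)
B(c, L) = L*(1 + 2*L) (B(c, L) = (-9 + (10 + 2*L))*L + 0 = (1 + 2*L)*L + 0 = L*(1 + 2*L) + 0 = L*(1 + 2*L))
444 - B(f, 13) = 444 - 13*(1 + 2*13) = 444 - 13*(1 + 26) = 444 - 13*27 = 444 - 1*351 = 444 - 351 = 93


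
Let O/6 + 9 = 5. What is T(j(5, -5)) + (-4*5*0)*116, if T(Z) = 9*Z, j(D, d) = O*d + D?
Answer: 1125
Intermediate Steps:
O = -24 (O = -54 + 6*5 = -54 + 30 = -24)
j(D, d) = D - 24*d (j(D, d) = -24*d + D = D - 24*d)
T(j(5, -5)) + (-4*5*0)*116 = 9*(5 - 24*(-5)) + (-4*5*0)*116 = 9*(5 + 120) - 20*0*116 = 9*125 + 0*116 = 1125 + 0 = 1125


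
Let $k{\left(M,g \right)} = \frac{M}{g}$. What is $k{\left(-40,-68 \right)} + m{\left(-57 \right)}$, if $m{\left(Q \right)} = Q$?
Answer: $- \frac{959}{17} \approx -56.412$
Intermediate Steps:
$k{\left(-40,-68 \right)} + m{\left(-57 \right)} = - \frac{40}{-68} - 57 = \left(-40\right) \left(- \frac{1}{68}\right) - 57 = \frac{10}{17} - 57 = - \frac{959}{17}$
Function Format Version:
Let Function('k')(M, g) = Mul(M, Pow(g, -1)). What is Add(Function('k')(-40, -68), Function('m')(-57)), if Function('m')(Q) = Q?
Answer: Rational(-959, 17) ≈ -56.412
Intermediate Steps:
Add(Function('k')(-40, -68), Function('m')(-57)) = Add(Mul(-40, Pow(-68, -1)), -57) = Add(Mul(-40, Rational(-1, 68)), -57) = Add(Rational(10, 17), -57) = Rational(-959, 17)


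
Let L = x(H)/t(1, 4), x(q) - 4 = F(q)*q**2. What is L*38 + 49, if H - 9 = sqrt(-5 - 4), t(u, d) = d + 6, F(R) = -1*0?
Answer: 321/5 ≈ 64.200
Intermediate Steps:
F(R) = 0
t(u, d) = 6 + d
H = 9 + 3*I (H = 9 + sqrt(-5 - 4) = 9 + sqrt(-9) = 9 + 3*I ≈ 9.0 + 3.0*I)
x(q) = 4 (x(q) = 4 + 0*q**2 = 4 + 0 = 4)
L = 2/5 (L = 4/(6 + 4) = 4/10 = 4*(1/10) = 2/5 ≈ 0.40000)
L*38 + 49 = (2/5)*38 + 49 = 76/5 + 49 = 321/5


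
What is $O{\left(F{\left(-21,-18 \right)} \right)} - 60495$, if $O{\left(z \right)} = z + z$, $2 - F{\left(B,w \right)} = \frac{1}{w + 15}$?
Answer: $- \frac{181471}{3} \approx -60490.0$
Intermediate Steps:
$F{\left(B,w \right)} = 2 - \frac{1}{15 + w}$ ($F{\left(B,w \right)} = 2 - \frac{1}{w + 15} = 2 - \frac{1}{15 + w}$)
$O{\left(z \right)} = 2 z$
$O{\left(F{\left(-21,-18 \right)} \right)} - 60495 = 2 \frac{29 + 2 \left(-18\right)}{15 - 18} - 60495 = 2 \frac{29 - 36}{-3} - 60495 = 2 \left(\left(- \frac{1}{3}\right) \left(-7\right)\right) - 60495 = 2 \cdot \frac{7}{3} - 60495 = \frac{14}{3} - 60495 = - \frac{181471}{3}$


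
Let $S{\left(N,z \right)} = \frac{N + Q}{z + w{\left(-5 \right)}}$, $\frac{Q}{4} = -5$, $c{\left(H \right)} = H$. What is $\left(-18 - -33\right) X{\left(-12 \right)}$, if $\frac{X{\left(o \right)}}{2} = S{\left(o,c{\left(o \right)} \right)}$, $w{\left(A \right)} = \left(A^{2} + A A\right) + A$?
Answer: $- \frac{320}{11} \approx -29.091$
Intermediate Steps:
$Q = -20$ ($Q = 4 \left(-5\right) = -20$)
$w{\left(A \right)} = A + 2 A^{2}$ ($w{\left(A \right)} = \left(A^{2} + A^{2}\right) + A = 2 A^{2} + A = A + 2 A^{2}$)
$S{\left(N,z \right)} = \frac{-20 + N}{45 + z}$ ($S{\left(N,z \right)} = \frac{N - 20}{z - 5 \left(1 + 2 \left(-5\right)\right)} = \frac{-20 + N}{z - 5 \left(1 - 10\right)} = \frac{-20 + N}{z - -45} = \frac{-20 + N}{z + 45} = \frac{-20 + N}{45 + z}$)
$X{\left(o \right)} = \frac{2 \left(-20 + o\right)}{45 + o}$ ($X{\left(o \right)} = 2 \frac{-20 + o}{45 + o} = \frac{2 \left(-20 + o\right)}{45 + o}$)
$\left(-18 - -33\right) X{\left(-12 \right)} = \left(-18 - -33\right) \frac{2 \left(-20 - 12\right)}{45 - 12} = \left(-18 + 33\right) 2 \cdot \frac{1}{33} \left(-32\right) = 15 \cdot 2 \cdot \frac{1}{33} \left(-32\right) = 15 \left(- \frac{64}{33}\right) = - \frac{320}{11}$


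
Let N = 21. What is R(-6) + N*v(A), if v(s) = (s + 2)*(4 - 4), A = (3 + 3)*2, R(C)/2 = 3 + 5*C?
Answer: -54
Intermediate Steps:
R(C) = 6 + 10*C (R(C) = 2*(3 + 5*C) = 6 + 10*C)
A = 12 (A = 6*2 = 12)
v(s) = 0 (v(s) = (2 + s)*0 = 0)
R(-6) + N*v(A) = (6 + 10*(-6)) + 21*0 = (6 - 60) + 0 = -54 + 0 = -54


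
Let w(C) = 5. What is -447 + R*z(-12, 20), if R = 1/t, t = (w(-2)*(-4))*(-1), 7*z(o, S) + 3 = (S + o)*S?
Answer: -62423/140 ≈ -445.88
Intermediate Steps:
z(o, S) = -3/7 + S*(S + o)/7 (z(o, S) = -3/7 + ((S + o)*S)/7 = -3/7 + (S*(S + o))/7 = -3/7 + S*(S + o)/7)
t = 20 (t = (5*(-4))*(-1) = -20*(-1) = 20)
R = 1/20 ≈ 0.050000
-447 + R*z(-12, 20) = -447 + (-3/7 + (1/7)*20**2 + (1/7)*20*(-12))/20 = -447 + (-3/7 + (1/7)*400 - 240/7)/20 = -447 + (-3/7 + 400/7 - 240/7)/20 = -447 + (1/20)*(157/7) = -447 + 157/140 = -62423/140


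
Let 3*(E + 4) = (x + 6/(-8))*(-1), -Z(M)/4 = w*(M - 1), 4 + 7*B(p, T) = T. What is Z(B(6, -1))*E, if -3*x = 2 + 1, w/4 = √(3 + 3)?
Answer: -656*√6/7 ≈ -229.55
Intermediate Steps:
B(p, T) = -4/7 + T/7
w = 4*√6 (w = 4*√(3 + 3) = 4*√6 ≈ 9.7980)
x = -1 (x = -(2 + 1)/3 = -⅓*3 = -1)
Z(M) = -16*√6*(-1 + M) (Z(M) = -4*4*√6*(M - 1) = -4*4*√6*(-1 + M) = -16*√6*(-1 + M))
E = -41/12 (E = -4 + ((-1 + 6/(-8))*(-1))/3 = -4 + ((-1 + 6*(-⅛))*(-1))/3 = -4 + ((-1 - ¾)*(-1))/3 = -4 + (-7/4*(-1))/3 = -4 + (⅓)*(7/4) = -4 + 7/12 = -41/12 ≈ -3.4167)
Z(B(6, -1))*E = (16*√6*(1 - (-4/7 + (⅐)*(-1))))*(-41/12) = (16*√6*(1 - (-4/7 - ⅐)))*(-41/12) = (16*√6*(1 - 1*(-5/7)))*(-41/12) = (16*√6*(1 + 5/7))*(-41/12) = (16*√6*(12/7))*(-41/12) = (192*√6/7)*(-41/12) = -656*√6/7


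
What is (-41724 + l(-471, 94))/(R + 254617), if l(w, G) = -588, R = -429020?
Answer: 42312/174403 ≈ 0.24261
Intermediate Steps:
(-41724 + l(-471, 94))/(R + 254617) = (-41724 - 588)/(-429020 + 254617) = -42312/(-174403) = -42312*(-1/174403) = 42312/174403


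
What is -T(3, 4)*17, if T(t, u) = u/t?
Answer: -68/3 ≈ -22.667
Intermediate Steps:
-T(3, 4)*17 = -4/3*17 = -68/3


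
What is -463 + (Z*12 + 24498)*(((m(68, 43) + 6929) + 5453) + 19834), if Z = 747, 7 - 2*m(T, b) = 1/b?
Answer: 46359506447/43 ≈ 1.0781e+9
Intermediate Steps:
m(T, b) = 7/2 - 1/(2*b)
-463 + (Z*12 + 24498)*(((m(68, 43) + 6929) + 5453) + 19834) = -463 + (747*12 + 24498)*((((½)*(-1 + 7*43)/43 + 6929) + 5453) + 19834) = -463 + (8964 + 24498)*((((½)*(1/43)*(-1 + 301) + 6929) + 5453) + 19834) = -463 + 33462*((((½)*(1/43)*300 + 6929) + 5453) + 19834) = -463 + 33462*(((150/43 + 6929) + 5453) + 19834) = -463 + 33462*((298097/43 + 5453) + 19834) = -463 + 33462*(532576/43 + 19834) = -463 + 33462*(1385438/43) = -463 + 46359526356/43 = 46359506447/43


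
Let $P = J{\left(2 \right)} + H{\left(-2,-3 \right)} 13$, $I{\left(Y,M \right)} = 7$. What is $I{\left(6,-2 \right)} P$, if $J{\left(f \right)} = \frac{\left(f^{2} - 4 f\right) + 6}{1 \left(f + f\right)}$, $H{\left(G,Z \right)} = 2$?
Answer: $\frac{371}{2} \approx 185.5$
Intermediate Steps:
$J{\left(f \right)} = \frac{6 + f^{2} - 4 f}{2 f}$ ($J{\left(f \right)} = \frac{6 + f^{2} - 4 f}{1 \cdot 2 f} = \frac{6 + f^{2} - 4 f}{2 f}$)
$P = \frac{53}{2}$ ($P = \left(-2 + \frac{1}{2} \cdot 2 + \frac{3}{2}\right) + 2 \cdot 13 = \left(-2 + 1 + 3 \cdot \frac{1}{2}\right) + 26 = \left(-2 + 1 + \frac{3}{2}\right) + 26 = \frac{1}{2} + 26 = \frac{53}{2} \approx 26.5$)
$I{\left(6,-2 \right)} P = 7 \cdot \frac{53}{2} = \frac{371}{2}$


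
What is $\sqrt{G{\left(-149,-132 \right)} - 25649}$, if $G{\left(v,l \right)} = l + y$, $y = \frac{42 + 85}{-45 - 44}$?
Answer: $\frac{2 i \sqrt{51055651}}{89} \approx 160.57 i$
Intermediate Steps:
$y = - \frac{127}{89}$ ($y = \frac{127}{-89} = 127 \left(- \frac{1}{89}\right) = - \frac{127}{89} \approx -1.427$)
$G{\left(v,l \right)} = - \frac{127}{89} + l$ ($G{\left(v,l \right)} = l - \frac{127}{89} = - \frac{127}{89} + l$)
$\sqrt{G{\left(-149,-132 \right)} - 25649} = \sqrt{\left(- \frac{127}{89} - 132\right) - 25649} = \sqrt{- \frac{11875}{89} - 25649} = \sqrt{- \frac{2294636}{89}} = \frac{2 i \sqrt{51055651}}{89}$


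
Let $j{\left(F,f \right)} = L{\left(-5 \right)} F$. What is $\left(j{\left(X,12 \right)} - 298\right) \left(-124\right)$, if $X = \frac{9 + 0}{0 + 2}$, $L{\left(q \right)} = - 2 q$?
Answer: $31372$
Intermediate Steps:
$X = \frac{9}{2} \approx 4.5$
$j{\left(F,f \right)} = 10 F$ ($j{\left(F,f \right)} = \left(-2\right) \left(-5\right) F = 10 F$)
$\left(j{\left(X,12 \right)} - 298\right) \left(-124\right) = \left(10 \cdot \frac{9}{2} - 298\right) \left(-124\right) = \left(45 - 298\right) \left(-124\right) = \left(-253\right) \left(-124\right) = 31372$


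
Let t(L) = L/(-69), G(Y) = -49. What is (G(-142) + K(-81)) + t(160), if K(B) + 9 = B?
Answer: -9751/69 ≈ -141.32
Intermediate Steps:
t(L) = -L/69 (t(L) = L*(-1/69) = -L/69)
K(B) = -9 + B
(G(-142) + K(-81)) + t(160) = (-49 + (-9 - 81)) - 1/69*160 = (-49 - 90) - 160/69 = -139 - 160/69 = -9751/69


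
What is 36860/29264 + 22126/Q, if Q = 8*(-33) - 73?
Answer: -158768361/2465492 ≈ -64.396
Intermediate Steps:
Q = -337 (Q = -264 - 73 = -337)
36860/29264 + 22126/Q = 36860/29264 + 22126/(-337) = 36860*(1/29264) + 22126*(-1/337) = 9215/7316 - 22126/337 = -158768361/2465492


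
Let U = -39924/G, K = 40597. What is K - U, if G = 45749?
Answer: 1857312077/45749 ≈ 40598.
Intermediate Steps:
U = -39924/45749 ≈ -0.87267
K - U = 40597 - 1*(-39924/45749) = 40597 + 39924/45749 = 1857312077/45749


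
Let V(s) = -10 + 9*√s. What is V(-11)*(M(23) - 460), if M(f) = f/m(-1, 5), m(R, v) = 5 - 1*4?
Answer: 4370 - 3933*I*√11 ≈ 4370.0 - 13044.0*I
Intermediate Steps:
m(R, v) = 1 (m(R, v) = 5 - 4 = 1)
M(f) = f (M(f) = f/1 = f*1 = f)
V(-11)*(M(23) - 460) = (-10 + 9*√(-11))*(23 - 460) = (-10 + 9*(I*√11))*(-437) = (-10 + 9*I*√11)*(-437) = 4370 - 3933*I*√11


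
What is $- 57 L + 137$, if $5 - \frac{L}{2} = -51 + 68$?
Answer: $1505$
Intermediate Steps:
$L = -24$ ($L = 10 - 2 \left(-51 + 68\right) = 10 - 34 = -24$)
$- 57 L + 137 = \left(-57\right) \left(-24\right) + 137 = 1368 + 137 = 1505$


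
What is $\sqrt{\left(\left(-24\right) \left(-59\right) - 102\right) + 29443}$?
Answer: $\sqrt{30757} \approx 175.38$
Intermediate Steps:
$\sqrt{\left(\left(-24\right) \left(-59\right) - 102\right) + 29443} = \sqrt{\left(1416 - 102\right) + 29443} = \sqrt{1314 + 29443} = \sqrt{30757}$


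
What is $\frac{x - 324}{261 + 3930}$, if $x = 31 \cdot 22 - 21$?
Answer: $\frac{337}{4191} \approx 0.08041$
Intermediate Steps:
$x = 661$ ($x = 682 - 21 = 661$)
$\frac{x - 324}{261 + 3930} = \frac{661 - 324}{261 + 3930} = \frac{337}{4191}$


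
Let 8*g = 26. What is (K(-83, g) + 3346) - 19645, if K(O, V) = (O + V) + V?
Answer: -32751/2 ≈ -16376.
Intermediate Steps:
g = 13/4 (g = (1/8)*26 = 13/4 ≈ 3.2500)
K(O, V) = O + 2*V
(K(-83, g) + 3346) - 19645 = ((-83 + 2*(13/4)) + 3346) - 19645 = ((-83 + 13/2) + 3346) - 19645 = (-153/2 + 3346) - 19645 = 6539/2 - 19645 = -32751/2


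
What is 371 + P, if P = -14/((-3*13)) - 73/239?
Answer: 3458590/9321 ≈ 371.05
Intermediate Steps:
P = 499/9321 (P = -14/(-39) - 73*1/239 = -14*(-1/39) - 73/239 = 14/39 - 73/239 = 499/9321 ≈ 0.053535)
371 + P = 371 + 499/9321 = 3458590/9321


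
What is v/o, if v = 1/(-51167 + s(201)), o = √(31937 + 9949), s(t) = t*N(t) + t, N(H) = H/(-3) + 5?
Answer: -√4654/885581736 ≈ -7.7034e-8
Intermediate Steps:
N(H) = 5 - H/3 (N(H) = -H/3 + 5 = 5 - H/3)
s(t) = t + t*(5 - t/3) (s(t) = t*(5 - t/3) + t = t + t*(5 - t/3))
o = 3*√4654 (o = √41886 = 3*√4654 ≈ 204.66)
v = -1/63428 (v = 1/(-51167 + (⅓)*201*(18 - 1*201)) = 1/(-51167 + (⅓)*201*(18 - 201)) = 1/(-51167 + (⅓)*201*(-183)) = 1/(-51167 - 12261) = 1/(-63428) = -1/63428 ≈ -1.5766e-5)
v/o = -√4654/13962/63428 = -√4654/885581736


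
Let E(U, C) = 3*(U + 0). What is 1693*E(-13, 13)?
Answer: -66027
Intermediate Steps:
E(U, C) = 3*U
1693*E(-13, 13) = 1693*(3*(-13)) = 1693*(-39) = -66027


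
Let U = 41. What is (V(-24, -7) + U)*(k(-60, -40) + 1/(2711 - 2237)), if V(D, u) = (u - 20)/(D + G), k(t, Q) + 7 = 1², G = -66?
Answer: -1174159/4740 ≈ -247.71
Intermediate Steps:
k(t, Q) = -6 (k(t, Q) = -7 + 1² = -7 + 1 = -6)
V(D, u) = (-20 + u)/(-66 + D) (V(D, u) = (u - 20)/(D - 66) = (-20 + u)/(-66 + D))
(V(-24, -7) + U)*(k(-60, -40) + 1/(2711 - 2237)) = ((-20 - 7)/(-66 - 24) + 41)*(-6 + 1/(2711 - 2237)) = (-27/(-90) + 41)*(-6 + 1/474) = (-1/90*(-27) + 41)*(-6 + 1/474) = (3/10 + 41)*(-2843/474) = (413/10)*(-2843/474) = -1174159/4740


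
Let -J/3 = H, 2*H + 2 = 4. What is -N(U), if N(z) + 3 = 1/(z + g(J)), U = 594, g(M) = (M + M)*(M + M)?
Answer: 1889/630 ≈ 2.9984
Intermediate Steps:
H = 1 (H = -1 + (½)*4 = -1 + 2 = 1)
J = -3 (J = -3*1 = -3)
g(M) = 4*M² (g(M) = (2*M)*(2*M) = 4*M²)
N(z) = -3 + 1/(36 + z) (N(z) = -3 + 1/(z + 4*(-3)²) = -3 + 1/(z + 4*9) = -3 + 1/(z + 36) = -3 + 1/(36 + z))
-N(U) = -(-107 - 3*594)/(36 + 594) = -(-107 - 1782)/630 = -(-1889)/630 = -1*(-1889/630) = 1889/630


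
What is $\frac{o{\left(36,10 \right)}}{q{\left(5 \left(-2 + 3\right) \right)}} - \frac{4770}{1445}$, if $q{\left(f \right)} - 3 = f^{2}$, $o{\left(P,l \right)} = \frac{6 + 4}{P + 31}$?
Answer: $- \frac{893407}{271082} \approx -3.2957$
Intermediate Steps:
$o{\left(P,l \right)} = \frac{10}{31 + P}$
$q{\left(f \right)} = 3 + f^{2}$
$\frac{o{\left(36,10 \right)}}{q{\left(5 \left(-2 + 3\right) \right)}} - \frac{4770}{1445} = \frac{10 \frac{1}{31 + 36}}{3 + \left(5 \left(-2 + 3\right)\right)^{2}} - \frac{4770}{1445} = \frac{10 \cdot \frac{1}{67}}{3 + \left(5 \cdot 1\right)^{2}} - \frac{954}{289} = \frac{10 \cdot \frac{1}{67}}{3 + 5^{2}} - \frac{954}{289} = \frac{10}{67 \left(3 + 25\right)} - \frac{954}{289} = \frac{10}{67 \cdot 28} - \frac{954}{289} = \frac{10}{67} \cdot \frac{1}{28} - \frac{954}{289} = \frac{5}{938} - \frac{954}{289} = - \frac{893407}{271082}$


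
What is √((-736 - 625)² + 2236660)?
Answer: √4088981 ≈ 2022.1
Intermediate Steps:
√((-736 - 625)² + 2236660) = √((-1361)² + 2236660) = √(1852321 + 2236660) = √4088981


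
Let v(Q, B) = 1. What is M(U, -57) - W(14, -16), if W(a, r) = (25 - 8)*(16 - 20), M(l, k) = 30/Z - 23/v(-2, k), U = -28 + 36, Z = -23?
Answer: 1005/23 ≈ 43.696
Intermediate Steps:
U = 8
M(l, k) = -559/23 (M(l, k) = 30/(-23) - 23/1 = 30*(-1/23) - 23*1 = -30/23 - 23 = -559/23)
W(a, r) = -68 (W(a, r) = 17*(-4) = -68)
M(U, -57) - W(14, -16) = -559/23 - 1*(-68) = -559/23 + 68 = 1005/23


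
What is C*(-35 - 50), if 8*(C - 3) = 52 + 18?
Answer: -3995/4 ≈ -998.75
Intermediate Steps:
C = 47/4 (C = 3 + (52 + 18)/8 = 3 + (⅛)*70 = 3 + 35/4 = 47/4 ≈ 11.750)
C*(-35 - 50) = 47*(-35 - 50)/4 = (47/4)*(-85) = -3995/4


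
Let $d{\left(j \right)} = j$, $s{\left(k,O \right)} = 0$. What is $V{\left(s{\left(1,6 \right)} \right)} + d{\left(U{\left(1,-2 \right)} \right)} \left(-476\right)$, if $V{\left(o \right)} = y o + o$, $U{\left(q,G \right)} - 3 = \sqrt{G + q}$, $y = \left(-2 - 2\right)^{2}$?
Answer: $-1428 - 476 i \approx -1428.0 - 476.0 i$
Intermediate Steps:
$y = 16$ ($y = \left(-4\right)^{2} = 16$)
$U{\left(q,G \right)} = 3 + \sqrt{G + q}$
$V{\left(o \right)} = 17 o$ ($V{\left(o \right)} = 16 o + o = 17 o$)
$V{\left(s{\left(1,6 \right)} \right)} + d{\left(U{\left(1,-2 \right)} \right)} \left(-476\right) = 17 \cdot 0 + \left(3 + \sqrt{-2 + 1}\right) \left(-476\right) = 0 + \left(3 + \sqrt{-1}\right) \left(-476\right) = 0 + \left(3 + i\right) \left(-476\right) = 0 - \left(1428 + 476 i\right) = -1428 - 476 i$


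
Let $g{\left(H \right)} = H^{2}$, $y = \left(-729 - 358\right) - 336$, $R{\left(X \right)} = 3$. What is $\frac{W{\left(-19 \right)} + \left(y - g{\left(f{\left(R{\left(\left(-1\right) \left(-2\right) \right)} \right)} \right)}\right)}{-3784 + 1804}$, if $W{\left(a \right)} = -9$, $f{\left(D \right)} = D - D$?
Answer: $\frac{358}{495} \approx 0.72323$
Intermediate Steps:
$f{\left(D \right)} = 0$
$y = -1423$ ($y = -1087 - 336 = -1423$)
$\frac{W{\left(-19 \right)} + \left(y - g{\left(f{\left(R{\left(\left(-1\right) \left(-2\right) \right)} \right)} \right)}\right)}{-3784 + 1804} = \frac{-9 - 1423}{-3784 + 1804} = \frac{-9 - 1423}{-1980} = \left(-9 + \left(-1423 + 0\right)\right) \left(- \frac{1}{1980}\right) = \left(-9 - 1423\right) \left(- \frac{1}{1980}\right) = \left(-1432\right) \left(- \frac{1}{1980}\right) = \frac{358}{495}$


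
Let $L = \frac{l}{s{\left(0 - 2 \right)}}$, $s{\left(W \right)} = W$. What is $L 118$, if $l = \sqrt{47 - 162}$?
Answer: $- 59 i \sqrt{115} \approx - 632.7 i$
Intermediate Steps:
$l = i \sqrt{115}$ ($l = \sqrt{-115} = i \sqrt{115} \approx 10.724 i$)
$L = - \frac{i \sqrt{115}}{2}$ ($L = \frac{i \sqrt{115}}{0 - 2} = \frac{i \sqrt{115}}{-2} = i \sqrt{115} \left(- \frac{1}{2}\right) = - \frac{i \sqrt{115}}{2} \approx - 5.3619 i$)
$L 118 = - \frac{i \sqrt{115}}{2} \cdot 118 = - 59 i \sqrt{115}$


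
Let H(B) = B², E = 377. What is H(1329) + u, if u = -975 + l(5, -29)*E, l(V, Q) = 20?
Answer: 1772806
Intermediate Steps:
u = 6565 (u = -975 + 20*377 = -975 + 7540 = 6565)
H(1329) + u = 1329² + 6565 = 1766241 + 6565 = 1772806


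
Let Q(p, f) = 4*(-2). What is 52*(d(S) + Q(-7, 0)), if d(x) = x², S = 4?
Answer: 416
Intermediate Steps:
Q(p, f) = -8
52*(d(S) + Q(-7, 0)) = 52*(4² - 8) = 52*(16 - 8) = 52*8 = 416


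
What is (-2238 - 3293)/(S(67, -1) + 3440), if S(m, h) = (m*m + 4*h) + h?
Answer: -5531/7924 ≈ -0.69801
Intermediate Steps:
S(m, h) = m² + 5*h (S(m, h) = (m² + 4*h) + h = m² + 5*h)
(-2238 - 3293)/(S(67, -1) + 3440) = (-2238 - 3293)/((67² + 5*(-1)) + 3440) = -5531/((4489 - 5) + 3440) = -5531/(4484 + 3440) = -5531/7924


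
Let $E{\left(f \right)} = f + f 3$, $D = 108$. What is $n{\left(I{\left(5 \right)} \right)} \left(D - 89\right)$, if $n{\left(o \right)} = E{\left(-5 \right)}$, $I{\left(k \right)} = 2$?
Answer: $-380$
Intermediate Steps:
$E{\left(f \right)} = 4 f$ ($E{\left(f \right)} = f + 3 f = 4 f$)
$n{\left(o \right)} = -20$ ($n{\left(o \right)} = 4 \left(-5\right) = -20$)
$n{\left(I{\left(5 \right)} \right)} \left(D - 89\right) = - 20 \left(108 - 89\right) = \left(-20\right) 19 = -380$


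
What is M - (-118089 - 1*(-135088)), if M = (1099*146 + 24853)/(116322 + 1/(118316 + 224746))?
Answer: -678292707957001/39905657965 ≈ -16997.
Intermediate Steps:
M = 63571790034/39905657965 (M = (160454 + 24853)/(116322 + 1/343062) = 185307/(116322 + 1/343062) = 185307/(39905657965/343062) = 185307*(343062/39905657965) = 63571790034/39905657965 ≈ 1.5931)
M - (-118089 - 1*(-135088)) = 63571790034/39905657965 - (-118089 - 1*(-135088)) = 63571790034/39905657965 - (-118089 + 135088) = 63571790034/39905657965 - 1*16999 = 63571790034/39905657965 - 16999 = -678292707957001/39905657965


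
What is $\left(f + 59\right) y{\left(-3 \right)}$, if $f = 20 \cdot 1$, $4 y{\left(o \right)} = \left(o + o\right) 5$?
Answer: $- \frac{1185}{2} \approx -592.5$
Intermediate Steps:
$y{\left(o \right)} = \frac{5 o}{2}$ ($y{\left(o \right)} = \frac{\left(o + o\right) 5}{4} = \frac{2 o 5}{4} = \frac{10 o}{4} = \frac{5 o}{2}$)
$f = 20$
$\left(f + 59\right) y{\left(-3 \right)} = \left(20 + 59\right) \frac{5}{2} \left(-3\right) = 79 \left(- \frac{15}{2}\right) = - \frac{1185}{2}$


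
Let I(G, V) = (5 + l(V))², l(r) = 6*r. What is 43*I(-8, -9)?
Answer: 103243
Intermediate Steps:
I(G, V) = (5 + 6*V)²
43*I(-8, -9) = 43*(5 + 6*(-9))² = 43*(5 - 54)² = 43*(-49)² = 43*2401 = 103243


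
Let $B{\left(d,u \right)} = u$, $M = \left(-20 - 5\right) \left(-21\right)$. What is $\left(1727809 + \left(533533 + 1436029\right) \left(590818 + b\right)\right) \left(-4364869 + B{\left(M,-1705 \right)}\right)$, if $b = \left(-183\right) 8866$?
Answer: $8872514218045959714$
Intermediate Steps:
$M = 525$ ($M = \left(-25\right) \left(-21\right) = 525$)
$b = -1622478$
$\left(1727809 + \left(533533 + 1436029\right) \left(590818 + b\right)\right) \left(-4364869 + B{\left(M,-1705 \right)}\right) = \left(1727809 + \left(533533 + 1436029\right) \left(590818 - 1622478\right)\right) \left(-4364869 - 1705\right) = \left(1727809 + 1969562 \left(-1031660\right)\right) \left(-4366574\right) = \left(1727809 - 2031918332920\right) \left(-4366574\right) = \left(-2031916605111\right) \left(-4366574\right) = 8872514218045959714$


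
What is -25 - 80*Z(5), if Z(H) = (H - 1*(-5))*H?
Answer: -4025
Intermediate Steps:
Z(H) = H*(5 + H) (Z(H) = (H + 5)*H = (5 + H)*H = H*(5 + H))
-25 - 80*Z(5) = -25 - 400*(5 + 5) = -25 - 400*10 = -25 - 80*50 = -25 - 4000 = -4025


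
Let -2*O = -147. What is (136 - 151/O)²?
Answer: 387696100/21609 ≈ 17941.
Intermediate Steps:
O = 147/2 (O = -½*(-147) = 147/2 ≈ 73.500)
(136 - 151/O)² = (136 - 151/147/2)² = (136 - 151*2/147)² = (136 - 302/147)² = (19690/147)² = 387696100/21609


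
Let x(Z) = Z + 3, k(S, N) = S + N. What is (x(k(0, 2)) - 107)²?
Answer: 10404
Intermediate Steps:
k(S, N) = N + S
x(Z) = 3 + Z
(x(k(0, 2)) - 107)² = ((3 + (2 + 0)) - 107)² = ((3 + 2) - 107)² = (5 - 107)² = (-102)² = 10404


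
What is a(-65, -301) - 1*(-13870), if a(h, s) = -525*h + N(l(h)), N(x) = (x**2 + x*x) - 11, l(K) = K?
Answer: 56434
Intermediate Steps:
N(x) = -11 + 2*x**2 (N(x) = (x**2 + x**2) - 11 = 2*x**2 - 11 = -11 + 2*x**2)
a(h, s) = -11 - 525*h + 2*h**2 (a(h, s) = -525*h + (-11 + 2*h**2) = -11 - 525*h + 2*h**2)
a(-65, -301) - 1*(-13870) = (-11 - 525*(-65) + 2*(-65)**2) - 1*(-13870) = (-11 + 34125 + 2*4225) + 13870 = (-11 + 34125 + 8450) + 13870 = 42564 + 13870 = 56434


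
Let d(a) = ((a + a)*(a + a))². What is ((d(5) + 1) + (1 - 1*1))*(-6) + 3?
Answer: -60003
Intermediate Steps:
d(a) = 16*a⁴ (d(a) = ((2*a)*(2*a))² = (4*a²)² = 16*a⁴)
((d(5) + 1) + (1 - 1*1))*(-6) + 3 = ((16*5⁴ + 1) + (1 - 1*1))*(-6) + 3 = ((16*625 + 1) + (1 - 1))*(-6) + 3 = ((10000 + 1) + 0)*(-6) + 3 = (10001 + 0)*(-6) + 3 = 10001*(-6) + 3 = -60006 + 3 = -60003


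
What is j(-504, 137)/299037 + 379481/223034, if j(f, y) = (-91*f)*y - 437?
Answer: 1514786092451/66695418258 ≈ 22.712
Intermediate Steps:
j(f, y) = -437 - 91*f*y (j(f, y) = -91*f*y - 437 = -437 - 91*f*y)
j(-504, 137)/299037 + 379481/223034 = (-437 - 91*(-504)*137)/299037 + 379481/223034 = (-437 + 6283368)*(1/299037) + 379481*(1/223034) = 6282931*(1/299037) + 379481/223034 = 6282931/299037 + 379481/223034 = 1514786092451/66695418258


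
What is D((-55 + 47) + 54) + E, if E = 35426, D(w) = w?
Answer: 35472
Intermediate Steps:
D((-55 + 47) + 54) + E = ((-55 + 47) + 54) + 35426 = (-8 + 54) + 35426 = 46 + 35426 = 35472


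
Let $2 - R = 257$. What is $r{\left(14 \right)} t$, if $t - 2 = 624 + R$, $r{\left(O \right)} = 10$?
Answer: $3710$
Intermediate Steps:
$R = -255$ ($R = 2 - 257 = -255$)
$t = 371$ ($t = 2 + \left(624 - 255\right) = 2 + 369 = 371$)
$r{\left(14 \right)} t = 10 \cdot 371 = 3710$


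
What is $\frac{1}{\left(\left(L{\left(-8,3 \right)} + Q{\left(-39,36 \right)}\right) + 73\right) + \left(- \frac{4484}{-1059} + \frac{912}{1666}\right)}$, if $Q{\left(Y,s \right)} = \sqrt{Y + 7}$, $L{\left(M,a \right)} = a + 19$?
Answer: $\frac{77648379402027}{7772781568353169} - \frac{3112733318436 i \sqrt{2}}{7772781568353169} \approx 0.0099898 - 0.00056634 i$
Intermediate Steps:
$L{\left(M,a \right)} = 19 + a$
$Q{\left(Y,s \right)} = \sqrt{7 + Y}$
$\frac{1}{\left(\left(L{\left(-8,3 \right)} + Q{\left(-39,36 \right)}\right) + 73\right) + \left(- \frac{4484}{-1059} + \frac{912}{1666}\right)} = \frac{1}{\left(\left(\left(19 + 3\right) + \sqrt{7 - 39}\right) + 73\right) + \left(- \frac{4484}{-1059} + \frac{912}{1666}\right)} = \frac{1}{\left(\left(22 + \sqrt{-32}\right) + 73\right) + \left(\left(-4484\right) \left(- \frac{1}{1059}\right) + 912 \cdot \frac{1}{1666}\right)} = \frac{1}{\left(\left(22 + 4 i \sqrt{2}\right) + 73\right) + \left(\frac{4484}{1059} + \frac{456}{833}\right)} = \frac{1}{\left(95 + 4 i \sqrt{2}\right) + \frac{4218076}{882147}} = \frac{1}{\frac{88022041}{882147} + 4 i \sqrt{2}}$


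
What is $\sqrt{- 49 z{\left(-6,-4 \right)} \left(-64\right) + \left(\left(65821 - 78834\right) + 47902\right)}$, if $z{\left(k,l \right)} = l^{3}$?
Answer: $i \sqrt{165815} \approx 407.2 i$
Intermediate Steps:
$\sqrt{- 49 z{\left(-6,-4 \right)} \left(-64\right) + \left(\left(65821 - 78834\right) + 47902\right)} = \sqrt{- 49 \left(-4\right)^{3} \left(-64\right) + \left(\left(65821 - 78834\right) + 47902\right)} = \sqrt{\left(-49\right) \left(-64\right) \left(-64\right) + \left(-13013 + 47902\right)} = \sqrt{3136 \left(-64\right) + 34889} = \sqrt{-200704 + 34889} = \sqrt{-165815} = i \sqrt{165815}$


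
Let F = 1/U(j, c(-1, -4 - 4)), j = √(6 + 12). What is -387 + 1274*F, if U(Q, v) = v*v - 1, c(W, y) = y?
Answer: -3301/9 ≈ -366.78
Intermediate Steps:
j = 3*√2 (j = √18 = 3*√2 ≈ 4.2426)
U(Q, v) = -1 + v² (U(Q, v) = v² - 1 = -1 + v²)
F = 1/63 (F = 1/(-1 + (-4 - 4)²) = 1/(-1 + (-8)²) = 1/(-1 + 64) = 1/63 ≈ 0.015873)
-387 + 1274*F = -387 + 1274*(1/63) = -387 + 182/9 = -3301/9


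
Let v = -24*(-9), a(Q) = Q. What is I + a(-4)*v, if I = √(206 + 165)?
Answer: -864 + √371 ≈ -844.74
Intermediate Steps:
I = √371 ≈ 19.261
v = 216 (v = -1*(-216) = 216)
I + a(-4)*v = √371 - 4*216 = √371 - 864 = -864 + √371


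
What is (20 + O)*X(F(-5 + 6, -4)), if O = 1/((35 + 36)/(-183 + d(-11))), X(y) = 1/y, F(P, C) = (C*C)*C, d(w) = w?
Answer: -613/2272 ≈ -0.26981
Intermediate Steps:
F(P, C) = C³ (F(P, C) = C²*C = C³)
O = -194/71 (O = 1/((35 + 36)/(-183 - 11)) = 1/(71/(-194)) = 1/(71*(-1/194)) = 1/(-71/194) = -194/71 ≈ -2.7324)
(20 + O)*X(F(-5 + 6, -4)) = (20 - 194/71)/((-4)³) = (1226/71)/(-64) = (1226/71)*(-1/64) = -613/2272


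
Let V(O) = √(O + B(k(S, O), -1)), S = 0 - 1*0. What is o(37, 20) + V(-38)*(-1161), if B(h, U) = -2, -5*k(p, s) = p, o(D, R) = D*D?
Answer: 1369 - 2322*I*√10 ≈ 1369.0 - 7342.8*I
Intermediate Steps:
S = 0 (S = 0 + 0 = 0)
o(D, R) = D²
k(p, s) = -p/5
V(O) = √(-2 + O) (V(O) = √(O - 2) = √(-2 + O))
o(37, 20) + V(-38)*(-1161) = 37² + √(-2 - 38)*(-1161) = 1369 + √(-40)*(-1161) = 1369 + (2*I*√10)*(-1161) = 1369 - 2322*I*√10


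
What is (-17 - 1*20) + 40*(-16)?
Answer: -677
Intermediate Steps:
(-17 - 1*20) + 40*(-16) = (-17 - 20) - 640 = -37 - 640 = -677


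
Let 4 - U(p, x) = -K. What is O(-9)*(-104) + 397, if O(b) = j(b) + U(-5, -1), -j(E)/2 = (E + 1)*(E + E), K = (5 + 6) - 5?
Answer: 29309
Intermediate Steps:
K = 6 (K = 11 - 5 = 6)
j(E) = -4*E*(1 + E) (j(E) = -2*(E + 1)*(E + E) = -2*(1 + E)*2*E = -4*E*(1 + E))
U(p, x) = 10 (U(p, x) = 4 - (-1)*6 = 4 - 1*(-6) = 4 + 6 = 10)
O(b) = 10 - 4*b*(1 + b) (O(b) = -4*b*(1 + b) + 10 = 10 - 4*b*(1 + b))
O(-9)*(-104) + 397 = (10 - 4*(-9)*(1 - 9))*(-104) + 397 = (10 - 4*(-9)*(-8))*(-104) + 397 = (10 - 288)*(-104) + 397 = -278*(-104) + 397 = 28912 + 397 = 29309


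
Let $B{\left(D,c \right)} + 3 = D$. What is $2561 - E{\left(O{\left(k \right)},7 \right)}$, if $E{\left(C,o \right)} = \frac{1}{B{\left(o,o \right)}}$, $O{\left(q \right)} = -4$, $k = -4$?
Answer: $\frac{10243}{4} \approx 2560.8$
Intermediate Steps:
$B{\left(D,c \right)} = -3 + D$
$E{\left(C,o \right)} = \frac{1}{-3 + o}$
$2561 - E{\left(O{\left(k \right)},7 \right)} = 2561 - \frac{1}{-3 + 7} = 2561 - \frac{1}{4} = \frac{10243}{4}$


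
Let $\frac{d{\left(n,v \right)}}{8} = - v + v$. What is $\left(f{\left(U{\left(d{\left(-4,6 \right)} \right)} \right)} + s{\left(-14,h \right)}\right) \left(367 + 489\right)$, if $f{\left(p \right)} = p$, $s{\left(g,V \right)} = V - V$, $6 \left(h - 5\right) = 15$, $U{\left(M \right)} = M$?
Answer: $0$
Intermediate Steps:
$d{\left(n,v \right)} = 0$ ($d{\left(n,v \right)} = 8 \left(- v + v\right) = 8 \cdot 0 = 0$)
$h = \frac{15}{2}$ ($h = 5 + \frac{1}{6} \cdot 15 = 5 + \frac{5}{2} = \frac{15}{2} \approx 7.5$)
$s{\left(g,V \right)} = 0$
$\left(f{\left(U{\left(d{\left(-4,6 \right)} \right)} \right)} + s{\left(-14,h \right)}\right) \left(367 + 489\right) = \left(0 + 0\right) \left(367 + 489\right) = 0 \cdot 856 = 0$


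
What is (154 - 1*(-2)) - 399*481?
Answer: -191763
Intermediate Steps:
(154 - 1*(-2)) - 399*481 = (154 + 2) - 191919 = 156 - 191919 = -191763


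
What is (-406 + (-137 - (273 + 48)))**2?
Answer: 746496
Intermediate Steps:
(-406 + (-137 - (273 + 48)))**2 = (-406 + (-137 - 1*321))**2 = (-406 + (-137 - 321))**2 = (-406 - 458)**2 = (-864)**2 = 746496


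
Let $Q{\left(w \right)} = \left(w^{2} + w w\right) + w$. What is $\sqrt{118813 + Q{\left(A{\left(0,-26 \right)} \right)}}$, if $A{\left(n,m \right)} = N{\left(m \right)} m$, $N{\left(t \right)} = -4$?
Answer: $\sqrt{140549} \approx 374.9$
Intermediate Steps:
$A{\left(n,m \right)} = - 4 m$
$Q{\left(w \right)} = w + 2 w^{2}$ ($Q{\left(w \right)} = \left(w^{2} + w^{2}\right) + w = 2 w^{2} + w = w + 2 w^{2}$)
$\sqrt{118813 + Q{\left(A{\left(0,-26 \right)} \right)}} = \sqrt{118813 + \left(-4\right) \left(-26\right) \left(1 + 2 \left(\left(-4\right) \left(-26\right)\right)\right)} = \sqrt{118813 + 104 \left(1 + 2 \cdot 104\right)} = \sqrt{118813 + 104 \left(1 + 208\right)} = \sqrt{118813 + 104 \cdot 209} = \sqrt{118813 + 21736} = \sqrt{140549}$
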